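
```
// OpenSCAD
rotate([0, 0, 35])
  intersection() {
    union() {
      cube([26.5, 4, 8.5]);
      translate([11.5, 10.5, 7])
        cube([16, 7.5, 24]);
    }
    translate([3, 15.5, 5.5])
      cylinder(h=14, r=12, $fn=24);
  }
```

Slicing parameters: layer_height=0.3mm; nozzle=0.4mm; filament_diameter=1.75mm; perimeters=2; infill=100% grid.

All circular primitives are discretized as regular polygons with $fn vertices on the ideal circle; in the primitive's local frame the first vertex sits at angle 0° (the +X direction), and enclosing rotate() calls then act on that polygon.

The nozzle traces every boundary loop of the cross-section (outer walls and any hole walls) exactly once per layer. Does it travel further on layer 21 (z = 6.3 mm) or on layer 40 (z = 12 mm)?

Layer 21 (z = 6.3): the cube (footprint 26.5×4) is included at this height (perimeter 61.00 mm); the cube at (11.5, 10.5) is absent (z outside [7, 31]); Combining (union): only the 26.5×4 cube is present, so the union is just that shape — boundary = 61.00 mm; the r=12 cylinder at (3, 15.5) contributes a regular 24-gon of circumradius 12 (perimeter = 2·24·12.000·sin(180°/24) = 75.18 mm); After intersecting: the r=12 cylinder at (3, 15.5) partially overlaps the result so far; clipping to the common part keeps 1.84 mm² — boundary = 12.83 mm; (whole slice rotated 35° about Z — lengths, areas and connectivity unchanged). So its perimeter = 12.83 mm. Layer 40 (z = 12): the cube is not intersected at this z (z outside [0, 8.5]); the cube at (11.5, 10.5) is present — its section is the full 16×7.5 rectangle (perimeter 47.00 mm); Taking the union: only the 16×7.5 cube at (11.5, 10.5) is present, so the union is just that shape — boundary = 47.00 mm; the r=12 cylinder at (3, 15.5) contributes a regular 24-gon of circumradius 12 (perimeter = 2·24·12.000·sin(180°/24) = 75.18 mm); Keeping only the common overlap: the r=12 cylinder at (3, 15.5) partially overlaps that combined region; clipping to the common part keeps 23.69 mm² — boundary = 20.68 mm; (whole slice rotated 35° about Z — lengths, areas and connectivity unchanged). So its perimeter = 20.68 mm. Layer 40 is larger (20.68 vs 12.83 mm).

layer 40 (z = 12 mm)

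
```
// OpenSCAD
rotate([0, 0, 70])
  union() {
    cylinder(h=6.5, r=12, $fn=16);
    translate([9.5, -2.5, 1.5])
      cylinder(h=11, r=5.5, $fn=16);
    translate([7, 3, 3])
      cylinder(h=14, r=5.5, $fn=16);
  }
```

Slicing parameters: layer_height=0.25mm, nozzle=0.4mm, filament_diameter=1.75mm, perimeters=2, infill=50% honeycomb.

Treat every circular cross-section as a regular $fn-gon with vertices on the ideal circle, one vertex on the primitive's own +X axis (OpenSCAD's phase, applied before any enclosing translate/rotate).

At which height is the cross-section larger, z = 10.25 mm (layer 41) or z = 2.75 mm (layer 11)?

Layer 41 (z = 10.25): the cylinder does not reach this height (z outside [0, 6.5]); the r=5.5 cylinder at (9.5, -2.5) gives a regular 16-gon of circumradius 5.5 (constant along its height) (area = (16/2)·5.500²·sin(360°/16) = 92.61 mm²); the r=5.5 cylinder at (7, 3) contributes a regular 16-gon of circumradius 5.5 (area = (16/2)·5.500²·sin(360°/16) = 92.61 mm²); Taking the union: the regions partially overlap — summed areas 185.22 mm² minus the doubly-counted overlap 30.57 mm² gives 154.65 mm² — area = 154.65 mm²; (whole slice rotated 70° about Z — lengths, areas and connectivity unchanged). So its area = 154.65 mm². Layer 11 (z = 2.75): the r=12 cylinder gives a regular 16-gon of circumradius 12 (constant along its height) (area = (16/2)·12.000²·sin(360°/16) = 440.85 mm²); the cylinder at (9.5, -2.5): section is a regular 16-gon, circumradius r=5.5 (area = (16/2)·5.500²·sin(360°/16) = 92.61 mm²); the cylinder at (7, 3) does not reach this height (z outside [3, 17]); Merging all regions: the regions partially overlap — summed areas 533.46 mm² minus the doubly-counted overlap 63.49 mm² gives 469.97 mm² — area = 469.97 mm²; (whole slice rotated 70° about Z — lengths, areas and connectivity unchanged). So its area = 469.97 mm². Layer 11 is larger (469.97 vs 154.65 mm²).

layer 11 (z = 2.75 mm)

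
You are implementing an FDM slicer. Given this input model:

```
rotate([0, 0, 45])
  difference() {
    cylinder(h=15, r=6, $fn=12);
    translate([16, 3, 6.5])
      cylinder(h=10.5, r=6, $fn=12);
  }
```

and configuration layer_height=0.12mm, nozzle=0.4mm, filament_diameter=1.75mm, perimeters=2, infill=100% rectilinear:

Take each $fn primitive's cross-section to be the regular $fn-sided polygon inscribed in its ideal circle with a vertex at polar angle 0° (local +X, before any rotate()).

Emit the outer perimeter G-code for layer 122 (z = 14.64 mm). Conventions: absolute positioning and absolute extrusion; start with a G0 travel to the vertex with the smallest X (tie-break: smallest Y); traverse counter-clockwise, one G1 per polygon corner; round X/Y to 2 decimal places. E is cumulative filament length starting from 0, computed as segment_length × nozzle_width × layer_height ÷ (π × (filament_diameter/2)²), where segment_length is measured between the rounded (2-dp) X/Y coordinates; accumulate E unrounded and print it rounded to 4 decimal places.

At z = 14.64 mm: the cylinder: section is a regular 12-gon, circumradius r=6; the r=6 cylinder at (16, 3) gives a regular 12-gon of circumradius 6 (constant along its height); Subtracting the remaining from the first: starting from the r=6 cylinder, the r=6 cylinder at (16, 3) misses the remaining region (no effect) — 1 connected region; (rotated 45° about Z; rotation is an isometry so areas/perimeters/island counts are preserved). The outline is a single polygon with 12 vertices. Extrusion per mm of travel: 0.4 × 0.12 / (π × 0.875²) = 0.019956. Accumulating E over each segment gives final E = 0.7439.

G0 X-5.80 Y-1.55 Z14.64
G1 X-4.24 Y-4.24 E0.0621
G1 X-1.55 Y-5.80 E0.1241
G1 X1.55 Y-5.80 E0.1860
G1 X4.24 Y-4.24 E0.2480
G1 X5.80 Y-1.55 E0.3101
G1 X5.80 Y1.55 E0.3720
G1 X4.24 Y4.24 E0.4340
G1 X1.55 Y5.80 E0.4961
G1 X-1.55 Y5.80 E0.5579
G1 X-4.24 Y4.24 E0.6200
G1 X-5.80 Y1.55 E0.6820
G1 X-5.80 Y-1.55 E0.7439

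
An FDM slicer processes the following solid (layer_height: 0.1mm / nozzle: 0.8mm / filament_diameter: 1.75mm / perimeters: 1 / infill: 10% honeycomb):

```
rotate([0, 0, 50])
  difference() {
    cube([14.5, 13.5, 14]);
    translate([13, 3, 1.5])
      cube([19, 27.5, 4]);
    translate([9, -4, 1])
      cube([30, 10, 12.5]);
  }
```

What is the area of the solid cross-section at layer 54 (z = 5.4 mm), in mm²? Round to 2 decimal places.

151.50 mm²

At z = 5.4 mm: the cube is present — its section is the full 14.5×13.5 rectangle (area 195.75 mm²); the 19×27.5 cube at (13, 3) contributes its full rectangle (area 522.50 mm²); the 30×10 cube at (9, -4) contributes its full rectangle (area 300.00 mm²); Taking the first minus the rest: starting from the 14.5×13.5 cube (195.75 mm²), the 19×27.5 cube at (13, 3) partially overlaps it — only the 15.75 mm² overlap (of its 522.50 mm²) is removed, clipping the outline; the 30×10 cube at (9, -4) partially overlaps it — only the 28.50 mm² overlap (of its 300.00 mm²) is removed, clipping the outline — area = 151.50 mm²; (whole slice rotated 50° about Z — lengths, areas and connectivity unchanged). Overall, the cross-section is a single solid region. Net area = 151.50 mm².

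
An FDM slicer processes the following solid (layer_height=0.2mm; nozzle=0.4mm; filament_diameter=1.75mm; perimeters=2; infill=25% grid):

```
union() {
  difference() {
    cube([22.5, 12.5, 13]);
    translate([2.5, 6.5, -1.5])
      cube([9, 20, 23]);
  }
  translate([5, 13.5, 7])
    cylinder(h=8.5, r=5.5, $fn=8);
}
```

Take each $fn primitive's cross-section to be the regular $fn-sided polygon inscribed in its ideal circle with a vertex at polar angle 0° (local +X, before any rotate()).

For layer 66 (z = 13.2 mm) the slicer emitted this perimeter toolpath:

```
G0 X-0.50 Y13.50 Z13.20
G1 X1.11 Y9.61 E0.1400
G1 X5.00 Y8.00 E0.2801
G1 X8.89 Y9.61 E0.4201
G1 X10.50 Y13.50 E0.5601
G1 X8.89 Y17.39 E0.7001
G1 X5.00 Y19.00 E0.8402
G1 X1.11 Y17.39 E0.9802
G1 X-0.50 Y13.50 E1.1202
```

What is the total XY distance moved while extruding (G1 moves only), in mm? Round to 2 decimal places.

33.68 mm

Sum the Euclidean lengths of each G1 segment: total = 33.68 mm.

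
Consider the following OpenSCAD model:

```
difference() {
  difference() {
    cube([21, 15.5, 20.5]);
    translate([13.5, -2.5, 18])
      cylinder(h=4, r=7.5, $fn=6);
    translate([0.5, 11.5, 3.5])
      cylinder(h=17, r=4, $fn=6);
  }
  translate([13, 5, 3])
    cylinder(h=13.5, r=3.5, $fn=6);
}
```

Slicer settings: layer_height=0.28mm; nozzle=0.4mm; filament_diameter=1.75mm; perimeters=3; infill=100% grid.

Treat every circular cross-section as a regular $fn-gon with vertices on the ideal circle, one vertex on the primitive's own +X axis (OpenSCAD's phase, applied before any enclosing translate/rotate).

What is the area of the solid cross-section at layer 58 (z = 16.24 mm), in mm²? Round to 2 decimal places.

At z = 16.24 mm: the 21×15.5 cube contributes its full rectangle (area 325.50 mm²); the cylinder at (13.5, -2.5) does not reach this height (z outside [18, 22]); the r=4 cylinder at (0.5, 11.5) contributes a regular 6-gon of circumradius 4 (area = (6/2)·4.000²·sin(360°/6) = 41.57 mm²); Taking the first minus the rest: starting from the 21×15.5 cube (325.50 mm²), the r=4 cylinder at (0.5, 11.5) partially overlaps it — only the 24.25 mm² overlap (of its 41.57 mm²) is removed, clipping the outline — area = 301.25 mm²; the r=3.5 cylinder at (13, 5) gives a regular 6-gon of circumradius 3.5 (constant along its height) (area = (6/2)·3.500²·sin(360°/6) = 31.83 mm²); Subtracting the remaining from the first: starting from that combined region (301.25 mm²), the r=3.5 cylinder at (13, 5) lies wholly inside it (removes its full 31.83 mm² and its 21.00 mm outline becomes a hole wall) — area = 269.42 mm². Overall, the cross-section is one region with 1 hole. Net area = 269.42 mm².

269.42 mm²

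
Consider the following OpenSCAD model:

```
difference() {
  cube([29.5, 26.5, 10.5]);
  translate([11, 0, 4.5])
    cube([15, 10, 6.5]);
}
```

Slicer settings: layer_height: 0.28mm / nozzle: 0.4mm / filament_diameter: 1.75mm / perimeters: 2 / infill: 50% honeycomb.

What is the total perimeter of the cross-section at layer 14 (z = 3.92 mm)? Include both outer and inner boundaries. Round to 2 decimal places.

112.00 mm

At z = 3.92 mm: the cube is present — its section is the full 29.5×26.5 rectangle (perimeter 112.00 mm); the cube at (11, 0) is absent (z outside [4.5, 11]); After the difference (first − rest): none of the subtracted shapes is present at this height, so the 29.5×26.5 cube is unchanged — boundary = 112.00 mm. Overall, the cross-section is a single solid region. Total boundary length (outer) = 112.00 mm.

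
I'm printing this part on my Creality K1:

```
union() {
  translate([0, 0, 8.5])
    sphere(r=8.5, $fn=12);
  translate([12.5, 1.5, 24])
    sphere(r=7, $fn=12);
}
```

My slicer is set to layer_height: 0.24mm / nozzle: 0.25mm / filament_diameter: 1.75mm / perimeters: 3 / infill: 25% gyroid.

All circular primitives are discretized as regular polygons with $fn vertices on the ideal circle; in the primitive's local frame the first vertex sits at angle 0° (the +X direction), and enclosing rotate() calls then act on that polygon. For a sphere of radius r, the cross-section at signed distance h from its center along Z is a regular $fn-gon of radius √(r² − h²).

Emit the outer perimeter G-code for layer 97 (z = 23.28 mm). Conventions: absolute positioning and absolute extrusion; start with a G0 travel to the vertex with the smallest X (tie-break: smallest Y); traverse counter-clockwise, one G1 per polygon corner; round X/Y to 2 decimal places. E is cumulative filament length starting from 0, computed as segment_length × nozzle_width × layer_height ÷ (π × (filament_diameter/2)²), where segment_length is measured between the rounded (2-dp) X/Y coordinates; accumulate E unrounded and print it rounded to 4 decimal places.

At z = 23.28 mm: the sphere is not intersected at this z (|z−center|=14.780 > r=8.5); the sphere at (12.5, 1.5): section is a regular 12-gon, circumradius = √(r²−h²) = √(7²−0.72²) = 6.963; Merging all regions: only the r=7 sphere at (12.5, 1.5) is present, so the union is just that shape — 1 connected region. The outline is a single polygon with 12 vertices. Extrusion per mm of travel: 0.25 × 0.24 / (π × 0.875²) = 0.024945. Accumulating E over each segment gives final E = 1.0787.

G0 X5.54 Y1.50 Z23.28
G1 X6.47 Y-1.98 E0.0899
G1 X9.02 Y-4.53 E0.1798
G1 X12.50 Y-5.46 E0.2697
G1 X15.98 Y-4.53 E0.3595
G1 X18.53 Y-1.98 E0.4495
G1 X19.46 Y1.50 E0.5393
G1 X18.53 Y4.98 E0.6292
G1 X15.98 Y7.53 E0.7192
G1 X12.50 Y8.46 E0.8090
G1 X9.02 Y7.53 E0.8989
G1 X6.47 Y4.98 E0.9888
G1 X5.54 Y1.50 E1.0787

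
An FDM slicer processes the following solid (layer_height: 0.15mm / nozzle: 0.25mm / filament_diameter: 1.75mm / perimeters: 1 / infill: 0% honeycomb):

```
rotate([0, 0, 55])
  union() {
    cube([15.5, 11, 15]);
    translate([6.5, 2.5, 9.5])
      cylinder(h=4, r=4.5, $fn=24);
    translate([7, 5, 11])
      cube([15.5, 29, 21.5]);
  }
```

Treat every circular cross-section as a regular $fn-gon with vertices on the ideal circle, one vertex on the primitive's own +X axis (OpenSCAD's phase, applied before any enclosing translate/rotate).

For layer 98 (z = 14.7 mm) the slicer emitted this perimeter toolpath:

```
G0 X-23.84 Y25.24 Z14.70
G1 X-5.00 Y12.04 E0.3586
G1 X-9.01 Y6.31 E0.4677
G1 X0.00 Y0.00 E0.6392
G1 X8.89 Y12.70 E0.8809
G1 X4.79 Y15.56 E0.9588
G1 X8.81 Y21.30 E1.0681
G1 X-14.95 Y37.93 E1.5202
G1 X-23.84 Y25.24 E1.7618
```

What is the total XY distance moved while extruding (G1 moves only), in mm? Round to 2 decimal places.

Sum the Euclidean lengths of each G1 segment: total = 113.00 mm.

113.00 mm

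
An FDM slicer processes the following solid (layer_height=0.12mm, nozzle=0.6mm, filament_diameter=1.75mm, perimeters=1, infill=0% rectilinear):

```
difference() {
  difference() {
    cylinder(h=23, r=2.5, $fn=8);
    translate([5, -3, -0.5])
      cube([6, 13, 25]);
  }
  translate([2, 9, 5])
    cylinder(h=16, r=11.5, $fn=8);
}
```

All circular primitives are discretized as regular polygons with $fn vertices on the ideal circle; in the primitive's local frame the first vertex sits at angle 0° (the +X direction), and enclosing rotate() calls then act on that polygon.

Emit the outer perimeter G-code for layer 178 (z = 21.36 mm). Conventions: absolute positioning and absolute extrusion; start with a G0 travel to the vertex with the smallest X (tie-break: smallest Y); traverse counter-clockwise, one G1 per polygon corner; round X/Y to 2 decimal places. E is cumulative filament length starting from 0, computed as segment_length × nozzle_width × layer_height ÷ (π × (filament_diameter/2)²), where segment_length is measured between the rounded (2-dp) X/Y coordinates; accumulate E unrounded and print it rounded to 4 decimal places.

G0 X-2.50 Y0.00 Z21.36
G1 X-1.77 Y-1.77 E0.0573
G1 X0.00 Y-2.50 E0.1146
G1 X1.77 Y-1.77 E0.1719
G1 X2.50 Y0.00 E0.2293
G1 X1.77 Y1.77 E0.2866
G1 X0.00 Y2.50 E0.3439
G1 X-1.77 Y1.77 E0.4012
G1 X-2.50 Y0.00 E0.4585

At z = 21.36 mm: the cylinder: section is a regular 8-gon, circumradius r=2.5; the cube at (5, -3) (footprint 6×13) is included at this height; Taking the first minus the rest: starting from the r=2.5 cylinder, the 6×13 cube at (5, -3) misses the remaining region (no effect) — 1 connected region; the cylinder at (2, 9) is absent (z outside [5, 21]); Taking the first minus the rest: none of the subtracted shapes is present at this height, so that combined region is unchanged — 1 connected region. The outline is a single polygon with 8 vertices. Extrusion per mm of travel: 0.6 × 0.12 / (π × 0.875²) = 0.029934. Accumulating E over each segment gives final E = 0.4585.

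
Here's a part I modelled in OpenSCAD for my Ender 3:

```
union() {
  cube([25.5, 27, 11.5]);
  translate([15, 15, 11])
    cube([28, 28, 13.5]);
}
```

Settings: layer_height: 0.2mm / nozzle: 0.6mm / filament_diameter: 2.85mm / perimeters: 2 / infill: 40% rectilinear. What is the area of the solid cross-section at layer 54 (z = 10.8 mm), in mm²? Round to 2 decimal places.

At z = 10.8 mm: the cube is present — its section is the full 25.5×27 rectangle (area 688.50 mm²); the cube at (15, 15) is not intersected at this z (z outside [11, 24.5]); Merging all regions: only the 25.5×27 cube is present, so the union is just that shape — area = 688.50 mm². Overall, the cross-section is a single solid region. Net area = 688.50 mm².

688.50 mm²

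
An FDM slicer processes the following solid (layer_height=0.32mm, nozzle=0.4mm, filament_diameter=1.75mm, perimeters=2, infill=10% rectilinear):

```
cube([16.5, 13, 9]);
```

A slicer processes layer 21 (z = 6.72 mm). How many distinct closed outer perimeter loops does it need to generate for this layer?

At z = 6.72 mm: the cube is present — its section is the full 16.5×13 rectangle. The result has 1 disconnected region.

1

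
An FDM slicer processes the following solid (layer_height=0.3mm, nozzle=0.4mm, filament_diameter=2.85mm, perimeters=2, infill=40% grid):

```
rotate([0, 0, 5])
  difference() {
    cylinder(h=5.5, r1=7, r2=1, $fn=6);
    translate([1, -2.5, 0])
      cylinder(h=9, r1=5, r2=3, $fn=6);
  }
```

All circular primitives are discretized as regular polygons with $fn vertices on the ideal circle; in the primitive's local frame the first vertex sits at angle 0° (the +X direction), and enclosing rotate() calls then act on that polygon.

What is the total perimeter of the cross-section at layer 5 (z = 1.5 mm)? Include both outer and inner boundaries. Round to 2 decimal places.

37.58 mm

At z = 1.5 mm: the cone: at t=0.273 of its height the radius interpolates to r₁+(r₂−r₁)t = 5.364, giving a regular 6-gon of that circumradius (perimeter = 2·6·5.364·sin(180°/6) = 32.18 mm); the cone at (1, -2.5) (r1=5→r2=3) has section circumradius 4.667 here — a regular 6-gon (perimeter = 2·6·4.667·sin(180°/6) = 28.00 mm); Subtracting the remaining from the first: starting from the cone, the cone at (1, -2.5) partially overlaps it — only the 40.59 mm² overlap (of its 56.58 mm²) is removed, clipping the outline — boundary = 37.58 mm; (rotated 5° about Z; rotation is an isometry so areas/perimeters/island counts are preserved). Overall, the cross-section is a single solid region. Total boundary length (outer) = 37.58 mm.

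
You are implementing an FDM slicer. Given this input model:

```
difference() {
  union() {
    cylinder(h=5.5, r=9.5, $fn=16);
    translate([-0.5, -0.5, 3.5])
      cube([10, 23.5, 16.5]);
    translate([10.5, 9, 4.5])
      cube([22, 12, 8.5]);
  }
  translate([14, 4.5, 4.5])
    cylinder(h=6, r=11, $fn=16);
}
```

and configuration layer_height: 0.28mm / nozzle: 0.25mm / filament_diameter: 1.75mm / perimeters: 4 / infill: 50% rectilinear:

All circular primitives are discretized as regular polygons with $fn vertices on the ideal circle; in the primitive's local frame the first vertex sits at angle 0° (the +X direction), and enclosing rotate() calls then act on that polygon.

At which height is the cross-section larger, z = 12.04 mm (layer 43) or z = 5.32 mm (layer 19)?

Layer 43 (z = 12.04): the cylinder does not reach this height (z outside [0, 5.5]); the cube at (-0.5, -0.5) (footprint 10×23.5) is included at this height (area 235.00 mm²); the cube at (10.5, 9) is present — its section is the full 22×12 rectangle (area 264.00 mm²); Merging all regions: the 2 present regions are separate (no shared area or edge), so areas and boundary lengths simply add and each stays a separate island — area = 499.00 mm²; the cylinder at (14, 4.5) is absent (z outside [4.5, 10.5]); Subtracting the remaining from the first: none of the subtracted shapes is present at this height, so that combined region is unchanged — area = 499.00 mm². So its area = 499.00 mm². Layer 19 (z = 5.32): the r=9.5 cylinder gives a regular 16-gon of circumradius 9.5 (constant along its height) (area = (16/2)·9.500²·sin(360°/16) = 276.30 mm²); the cube at (-0.5, -0.5) (footprint 10×23.5) is included at this height (area 235.00 mm²); the cube at (10.5, 9) (footprint 22×12) is included at this height (area 264.00 mm²); Taking the union: the regions partially overlap — summed areas 775.30 mm² minus the doubly-counted overlap 78.77 mm² gives 696.52 mm² — area = 696.52 mm²; the r=11 cylinder at (14, 4.5) contributes a regular 16-gon of circumradius 11 (area = (16/2)·11.000²·sin(360°/16) = 370.44 mm²); After the difference (first − rest): starting from the result so far (696.52 mm²), the r=11 cylinder at (14, 4.5) partially overlaps it — only the 154.10 mm² overlap (of its 370.44 mm²) is removed, clipping the outline — area = 542.42 mm². So its area = 542.42 mm². Layer 19 is larger (542.42 vs 499.00 mm²).

layer 19 (z = 5.32 mm)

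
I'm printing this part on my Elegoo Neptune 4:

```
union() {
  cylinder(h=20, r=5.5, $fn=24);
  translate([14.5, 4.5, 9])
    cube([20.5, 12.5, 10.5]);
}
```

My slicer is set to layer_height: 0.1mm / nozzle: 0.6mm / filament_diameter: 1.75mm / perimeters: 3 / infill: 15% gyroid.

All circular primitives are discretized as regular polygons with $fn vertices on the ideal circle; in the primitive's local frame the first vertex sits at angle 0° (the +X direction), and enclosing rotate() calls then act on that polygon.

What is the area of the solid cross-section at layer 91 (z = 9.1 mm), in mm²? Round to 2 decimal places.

350.20 mm²

At z = 9.1 mm: the cylinder: section is a regular 24-gon, circumradius r=5.5 (area = (24/2)·5.500²·sin(360°/24) = 93.95 mm²); the 20.5×12.5 cube at (14.5, 4.5) contributes its full rectangle (area 256.25 mm²); Combining (union): the 2 present regions are separate (no shared area or edge), so areas and boundary lengths simply add and each stays a separate island — area = 350.20 mm². Overall, the cross-section has 2 separate islands. Net area = 350.20 mm².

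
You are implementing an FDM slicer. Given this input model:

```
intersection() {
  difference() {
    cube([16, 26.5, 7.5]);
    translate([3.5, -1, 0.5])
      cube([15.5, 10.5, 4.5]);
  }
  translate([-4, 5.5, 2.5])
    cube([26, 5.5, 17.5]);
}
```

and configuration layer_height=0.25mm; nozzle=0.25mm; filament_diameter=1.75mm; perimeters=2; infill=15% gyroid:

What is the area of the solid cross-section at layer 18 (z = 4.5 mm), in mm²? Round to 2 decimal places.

At z = 4.5 mm: the cube (footprint 16×26.5) is included at this height (area 424.00 mm²); the 15.5×10.5 cube at (3.5, -1) contributes its full rectangle (area 162.75 mm²); Taking the first minus the rest: starting from the 16×26.5 cube (424.00 mm²), the 15.5×10.5 cube at (3.5, -1) partially overlaps it — only the 118.75 mm² overlap (of its 162.75 mm²) is removed, clipping the outline — area = 305.25 mm²; the cube at (-4, 5.5) (footprint 26×5.5) is included at this height (area 143.00 mm²); After intersecting: the 26×5.5 cube at (-4, 5.5) partially overlaps the result so far; clipping to the common part keeps 38.00 mm² — area = 38.00 mm². Overall, the cross-section is a single solid region. Net area = 38.00 mm².

38.00 mm²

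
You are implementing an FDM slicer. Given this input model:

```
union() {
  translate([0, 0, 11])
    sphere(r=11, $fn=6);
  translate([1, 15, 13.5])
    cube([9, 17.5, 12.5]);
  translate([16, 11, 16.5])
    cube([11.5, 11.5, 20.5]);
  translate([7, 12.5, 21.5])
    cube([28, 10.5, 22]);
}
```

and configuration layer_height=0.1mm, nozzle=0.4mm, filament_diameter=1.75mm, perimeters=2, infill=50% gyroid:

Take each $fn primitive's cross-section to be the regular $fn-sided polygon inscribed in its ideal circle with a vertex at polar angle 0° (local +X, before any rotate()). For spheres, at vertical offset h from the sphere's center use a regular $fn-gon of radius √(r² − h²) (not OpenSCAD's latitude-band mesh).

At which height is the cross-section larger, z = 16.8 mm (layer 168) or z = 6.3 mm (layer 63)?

layer 168 (z = 16.8 mm)

Layer 168 (z = 16.8): the r=11 sphere slices to a regular 6-gon of circumradius 9.347 (√(r²−h²) with h=5.8 from center) (area = (6/2)·9.347²·sin(360°/6) = 226.97 mm²); the cube at (1, 15) (footprint 9×17.5) is included at this height (area 157.50 mm²); the cube at (16, 11) (footprint 11.5×11.5) is included at this height (area 132.25 mm²); the cube at (7, 12.5) is not intersected at this z (z outside [21.5, 43.5]); Combining (union): the 3 present regions are separate (no shared area or edge), so areas and boundary lengths simply add and each stays a separate island — area = 516.72 mm². So its area = 516.72 mm². Layer 63 (z = 6.3): the r=11 sphere slices to a regular 6-gon of circumradius 9.945 (√(r²−h²) with h=4.7 from center) (area = (6/2)·9.945²·sin(360°/6) = 256.98 mm²); the cube at (1, 15) does not reach this height (z outside [13.5, 26]); the cube at (16, 11) is absent (z outside [16.5, 37]); the cube at (7, 12.5) is absent (z outside [21.5, 43.5]); Merging all regions: only the r=11 sphere is present, so the union is just that shape — area = 256.98 mm². So its area = 256.98 mm². Layer 168 is larger (516.72 vs 256.98 mm²).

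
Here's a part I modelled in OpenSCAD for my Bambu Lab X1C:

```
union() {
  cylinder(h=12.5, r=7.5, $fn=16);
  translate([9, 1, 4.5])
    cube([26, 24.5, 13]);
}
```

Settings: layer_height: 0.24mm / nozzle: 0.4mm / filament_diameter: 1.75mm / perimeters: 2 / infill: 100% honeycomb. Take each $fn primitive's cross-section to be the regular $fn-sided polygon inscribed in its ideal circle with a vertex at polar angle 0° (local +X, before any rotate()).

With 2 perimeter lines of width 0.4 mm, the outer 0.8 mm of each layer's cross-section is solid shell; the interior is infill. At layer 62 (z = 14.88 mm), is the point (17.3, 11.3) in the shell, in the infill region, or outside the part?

infill

At z = 14.88 mm: the cylinder does not reach this height (z outside [0, 12.5]); the 26×24.5 cube at (9, 1) contributes its full rectangle; Combining (union): only the 26×24.5 cube at (9, 1) is present, so the union is just that shape — 1 connected region. Overall, the cross-section is a single solid region. The nearest boundary edge runs (9.00, 25.50)→(9.00, 1.00); distance from the point to it = 8.30 mm. The point is inside the cross-section and 8.30 mm from the nearest boundary — more than the 0.8 mm shell width (2 × 0.4), so it's in the infill interior.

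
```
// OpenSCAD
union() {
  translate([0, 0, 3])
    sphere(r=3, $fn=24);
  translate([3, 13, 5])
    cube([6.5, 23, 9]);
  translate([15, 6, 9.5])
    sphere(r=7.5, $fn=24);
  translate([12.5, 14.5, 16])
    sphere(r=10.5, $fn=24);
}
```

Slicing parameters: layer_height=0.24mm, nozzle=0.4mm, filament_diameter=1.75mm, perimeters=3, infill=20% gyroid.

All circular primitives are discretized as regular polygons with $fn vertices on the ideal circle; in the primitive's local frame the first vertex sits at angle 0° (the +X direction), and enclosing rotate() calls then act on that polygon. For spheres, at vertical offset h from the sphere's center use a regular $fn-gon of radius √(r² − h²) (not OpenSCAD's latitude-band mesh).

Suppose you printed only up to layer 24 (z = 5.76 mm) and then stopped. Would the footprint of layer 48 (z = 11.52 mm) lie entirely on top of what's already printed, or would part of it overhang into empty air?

Compare the two slices. At z = 5.76: the sphere: section is a regular 24-gon, circumradius = √(r²−h²) = √(3²−2.76²) = 1.176 (area = (24/2)·1.176²·sin(360°/24) = 4.29 mm²); the 6.5×23 cube at (3, 13) contributes its full rectangle (area 149.50 mm²); the r=7.5 sphere at (15, 6) slices to a regular 24-gon of circumradius 6.501 (√(r²−h²) with h=3.74 from center) (area = (24/2)·6.501²·sin(360°/24) = 131.26 mm²); the r=10.5 sphere at (12.5, 14.5) contributes a regular 24-gon of circumradius √(10.5²−10.24²) = 2.322 (area = (24/2)·2.322²·sin(360°/24) = 16.75 mm²); Combining (union): the 4 present regions are separate (no shared area or edge), so areas and boundary lengths simply add and each stays a separate island — area = 301.80 mm². At z = 11.52: the sphere is not intersected at this z (|z−center|=8.520 > r=3); the cube at (3, 13) (footprint 6.5×23) is included at this height (area 149.50 mm²); the sphere at (15, 6): section is a regular 24-gon, circumradius = √(r²−h²) = √(7.5²−2.02²) = 7.223 (area = (24/2)·7.223²·sin(360°/24) = 162.03 mm²); the r=10.5 sphere at (12.5, 14.5) slices to a regular 24-gon of circumradius 9.496 (√(r²−h²) with h=4.48 from center) (area = (24/2)·9.496²·sin(360°/24) = 280.08 mm²); Combining (union): the regions partially overlap — summed areas 591.61 mm² minus the doubly-counted overlap 127.33 mm² gives 464.29 mm² — area = 464.29 mm². Checking containment: at z = 11.52 the cross-section extends beyond the z = 5.76 cross-section by about 166.78 mm².

part overhangs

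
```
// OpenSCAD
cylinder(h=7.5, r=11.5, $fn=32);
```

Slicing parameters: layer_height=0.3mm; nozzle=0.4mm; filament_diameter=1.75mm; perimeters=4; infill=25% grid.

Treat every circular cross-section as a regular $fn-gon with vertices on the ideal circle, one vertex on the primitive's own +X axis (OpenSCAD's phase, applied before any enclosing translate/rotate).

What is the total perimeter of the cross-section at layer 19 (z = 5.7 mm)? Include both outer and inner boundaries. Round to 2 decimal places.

72.14 mm

At z = 5.7 mm: the r=11.5 cylinder contributes a regular 32-gon of circumradius 11.5 (perimeter = 2·32·11.500·sin(180°/32) = 72.14 mm). Overall, the cross-section is a single solid region. Total boundary length (outer) = 72.14 mm.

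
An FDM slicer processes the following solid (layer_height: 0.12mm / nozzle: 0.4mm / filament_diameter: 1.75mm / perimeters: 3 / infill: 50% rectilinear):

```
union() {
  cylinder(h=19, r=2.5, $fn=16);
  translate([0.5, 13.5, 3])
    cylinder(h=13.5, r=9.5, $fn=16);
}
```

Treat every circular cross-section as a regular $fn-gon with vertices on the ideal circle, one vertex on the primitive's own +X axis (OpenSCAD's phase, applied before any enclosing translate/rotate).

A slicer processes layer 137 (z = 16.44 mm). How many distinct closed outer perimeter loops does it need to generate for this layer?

At z = 16.44 mm: the cylinder: section is a regular 16-gon, circumradius r=2.5; the r=9.5 cylinder at (0.5, 13.5) contributes a regular 16-gon of circumradius 9.5; Combining (union): the 2 present regions are separate (no shared area or edge), so areas and boundary lengths simply add and each stays a separate island — 2 connected regions. The result has 2 disconnected regions.

2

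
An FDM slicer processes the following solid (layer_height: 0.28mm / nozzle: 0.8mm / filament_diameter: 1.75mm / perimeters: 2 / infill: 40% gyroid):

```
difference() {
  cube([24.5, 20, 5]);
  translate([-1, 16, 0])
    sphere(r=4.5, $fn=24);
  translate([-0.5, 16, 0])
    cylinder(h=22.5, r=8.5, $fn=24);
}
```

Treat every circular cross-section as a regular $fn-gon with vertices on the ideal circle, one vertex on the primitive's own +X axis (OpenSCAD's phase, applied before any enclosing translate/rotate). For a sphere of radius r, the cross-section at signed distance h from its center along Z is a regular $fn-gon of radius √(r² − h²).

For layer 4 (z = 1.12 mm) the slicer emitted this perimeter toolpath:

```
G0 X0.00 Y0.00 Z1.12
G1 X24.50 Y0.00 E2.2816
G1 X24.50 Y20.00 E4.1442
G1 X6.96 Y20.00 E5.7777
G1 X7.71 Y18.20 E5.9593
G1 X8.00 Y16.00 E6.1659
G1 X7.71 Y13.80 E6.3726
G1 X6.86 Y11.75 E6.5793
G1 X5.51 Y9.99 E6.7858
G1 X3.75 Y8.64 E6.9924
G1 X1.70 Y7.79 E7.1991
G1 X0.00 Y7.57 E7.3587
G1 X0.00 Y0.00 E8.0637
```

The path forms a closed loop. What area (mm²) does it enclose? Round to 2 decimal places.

407.66 mm²

Apply the shoelace formula to the sequence of (X, Y) vertices; enclosed area = 407.66 mm².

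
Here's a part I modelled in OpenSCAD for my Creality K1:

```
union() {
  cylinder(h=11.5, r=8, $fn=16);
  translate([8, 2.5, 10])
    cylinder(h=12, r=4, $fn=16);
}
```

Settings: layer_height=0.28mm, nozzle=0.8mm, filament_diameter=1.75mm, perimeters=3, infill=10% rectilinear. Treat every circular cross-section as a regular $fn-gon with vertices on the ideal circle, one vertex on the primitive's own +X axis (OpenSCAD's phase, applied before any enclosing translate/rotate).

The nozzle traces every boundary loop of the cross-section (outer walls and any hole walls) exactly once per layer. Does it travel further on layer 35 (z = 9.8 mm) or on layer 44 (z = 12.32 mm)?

Layer 35 (z = 9.8): the r=8 cylinder contributes a regular 16-gon of circumradius 8 (perimeter = 2·16·8.000·sin(180°/16) = 49.94 mm); the cylinder at (8, 2.5) is absent (z outside [10, 22]); Combining (union): only the r=8 cylinder is present, so the union is just that shape — boundary = 49.94 mm. So its perimeter = 49.94 mm. Layer 44 (z = 12.32): the cylinder is not intersected at this z (z outside [0, 11.5]); the r=4 cylinder at (8, 2.5) contributes a regular 16-gon of circumradius 4 (perimeter = 2·16·4.000·sin(180°/16) = 24.97 mm); Combining (union): only the r=4 cylinder at (8, 2.5) is present, so the union is just that shape — boundary = 24.97 mm. So its perimeter = 24.97 mm. Layer 35 is larger (49.94 vs 24.97 mm).

layer 35 (z = 9.8 mm)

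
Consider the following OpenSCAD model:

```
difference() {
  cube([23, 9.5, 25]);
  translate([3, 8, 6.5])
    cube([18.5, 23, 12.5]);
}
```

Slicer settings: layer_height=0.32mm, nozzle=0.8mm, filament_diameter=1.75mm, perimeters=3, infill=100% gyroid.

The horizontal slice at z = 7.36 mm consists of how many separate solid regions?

At z = 7.36 mm: the cube (footprint 23×9.5) is included at this height; the cube at (3, 8) (footprint 18.5×23) is included at this height; Subtracting the remaining from the first: starting from the 23×9.5 cube, the 18.5×23 cube at (3, 8) partially overlaps it — only the 27.75 mm² overlap (of its 425.50 mm²) is removed, clipping the outline — 1 connected region. The result has 1 disconnected region.

1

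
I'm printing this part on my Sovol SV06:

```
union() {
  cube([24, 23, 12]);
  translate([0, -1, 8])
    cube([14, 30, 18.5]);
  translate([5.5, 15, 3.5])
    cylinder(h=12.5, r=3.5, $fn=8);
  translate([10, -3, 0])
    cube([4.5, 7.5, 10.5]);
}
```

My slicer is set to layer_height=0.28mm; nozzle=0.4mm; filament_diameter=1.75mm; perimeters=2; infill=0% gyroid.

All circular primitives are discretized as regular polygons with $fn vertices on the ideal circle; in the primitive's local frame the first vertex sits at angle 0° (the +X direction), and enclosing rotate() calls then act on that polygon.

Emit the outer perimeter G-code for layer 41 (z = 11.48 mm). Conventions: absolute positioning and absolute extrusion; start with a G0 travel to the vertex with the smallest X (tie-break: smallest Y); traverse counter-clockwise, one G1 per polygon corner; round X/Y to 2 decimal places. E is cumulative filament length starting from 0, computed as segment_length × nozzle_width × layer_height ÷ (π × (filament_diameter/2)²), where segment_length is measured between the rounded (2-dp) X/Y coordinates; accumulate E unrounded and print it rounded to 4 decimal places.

At z = 11.48 mm: the cube (footprint 24×23) is included at this height; the cube at (0, -1) is present — its section is the full 14×30 rectangle; the r=3.5 cylinder at (5.5, 15) gives a regular 8-gon of circumradius 3.5 (constant along its height); the cube at (10, -3) does not reach this height (z outside [0, 10.5]); Combining (union): the regions partially overlap (shared area 356.65 mm²), so overlapping operands fuse into one piece — 1 connected region. The outline is a single polygon with 8 vertices. Extrusion per mm of travel: 0.4 × 0.28 / (π × 0.875²) = 0.046564. Accumulating E over each segment gives final E = 5.0289.

G0 X0.00 Y-1.00 Z11.48
G1 X14.00 Y-1.00 E0.6519
G1 X14.00 Y0.00 E0.6985
G1 X24.00 Y0.00 E1.1641
G1 X24.00 Y23.00 E2.2351
G1 X14.00 Y23.00 E2.7007
G1 X14.00 Y29.00 E2.9801
G1 X0.00 Y29.00 E3.6320
G1 X0.00 Y-1.00 E5.0289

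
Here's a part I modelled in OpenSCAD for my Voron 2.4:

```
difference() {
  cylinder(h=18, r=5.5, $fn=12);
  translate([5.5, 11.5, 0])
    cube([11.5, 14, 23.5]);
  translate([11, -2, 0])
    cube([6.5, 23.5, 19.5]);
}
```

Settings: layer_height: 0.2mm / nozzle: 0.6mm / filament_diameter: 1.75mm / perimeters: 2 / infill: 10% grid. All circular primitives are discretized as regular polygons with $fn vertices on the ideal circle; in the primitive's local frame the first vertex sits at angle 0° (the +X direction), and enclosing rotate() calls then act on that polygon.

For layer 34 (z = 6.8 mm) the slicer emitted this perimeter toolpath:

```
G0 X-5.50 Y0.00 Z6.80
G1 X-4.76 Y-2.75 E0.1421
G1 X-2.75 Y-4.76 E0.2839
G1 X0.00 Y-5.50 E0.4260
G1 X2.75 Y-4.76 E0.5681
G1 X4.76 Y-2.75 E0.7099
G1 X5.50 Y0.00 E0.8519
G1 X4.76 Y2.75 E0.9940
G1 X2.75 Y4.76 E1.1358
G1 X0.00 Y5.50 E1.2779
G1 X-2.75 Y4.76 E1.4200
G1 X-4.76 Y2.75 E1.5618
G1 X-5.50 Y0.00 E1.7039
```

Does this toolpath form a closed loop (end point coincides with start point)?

yes

Start point (G0): (-5.50, 0.00). End point (last G1): the path returns to the start — closed.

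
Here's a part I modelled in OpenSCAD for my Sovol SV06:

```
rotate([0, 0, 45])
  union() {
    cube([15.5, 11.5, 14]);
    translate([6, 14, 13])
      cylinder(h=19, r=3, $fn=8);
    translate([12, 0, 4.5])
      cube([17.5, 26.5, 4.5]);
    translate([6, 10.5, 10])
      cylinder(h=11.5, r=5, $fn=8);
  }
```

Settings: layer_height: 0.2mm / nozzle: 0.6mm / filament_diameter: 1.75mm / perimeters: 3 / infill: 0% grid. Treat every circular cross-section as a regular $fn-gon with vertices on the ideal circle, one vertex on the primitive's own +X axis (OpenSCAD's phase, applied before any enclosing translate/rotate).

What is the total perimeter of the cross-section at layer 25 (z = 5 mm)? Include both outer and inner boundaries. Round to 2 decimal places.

112.00 mm

At z = 5 mm: the 15.5×11.5 cube contributes its full rectangle (perimeter 54.00 mm); the cylinder at (6, 14) does not reach this height (z outside [13, 32]); the cube at (12, 0) is present — its section is the full 17.5×26.5 rectangle (perimeter 88.00 mm); the cylinder at (6, 10.5) does not reach this height (z outside [10, 21.5]); Merging all regions: the regions partially overlap (shared area 40.25 mm²), so the edge portions inside another operand are dropped and the merged outline is re-measured after clipping — boundary = 112.00 mm; (rotated 45° about Z; rotation is an isometry so areas/perimeters/island counts are preserved). Overall, the cross-section is a single solid region. Total boundary length (outer) = 112.00 mm.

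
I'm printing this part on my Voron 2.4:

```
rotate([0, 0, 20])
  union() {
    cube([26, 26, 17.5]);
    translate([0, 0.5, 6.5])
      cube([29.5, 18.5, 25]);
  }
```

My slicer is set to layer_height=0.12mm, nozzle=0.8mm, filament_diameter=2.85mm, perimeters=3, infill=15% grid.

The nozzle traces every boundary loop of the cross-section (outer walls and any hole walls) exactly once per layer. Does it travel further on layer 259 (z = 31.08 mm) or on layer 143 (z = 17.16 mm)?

layer 143 (z = 17.16 mm)

Layer 259 (z = 31.08): the cube is not intersected at this z (z outside [0, 17.5]); the 29.5×18.5 cube at (0, 0.5) contributes its full rectangle (perimeter 96.00 mm); Combining (union): only the 29.5×18.5 cube at (0, 0.5) is present, so the union is just that shape — boundary = 96.00 mm; (rotated 20° about Z; rotation is an isometry so areas/perimeters/island counts are preserved). So its perimeter = 96.00 mm. Layer 143 (z = 17.16): the 26×26 cube contributes its full rectangle (perimeter 104.00 mm); the cube at (0, 0.5) (footprint 29.5×18.5) is included at this height (perimeter 96.00 mm); Taking the union: the regions partially overlap (shared area 481.00 mm²), so the edge portions inside another operand are dropped and the merged outline is re-measured after clipping — boundary = 111.00 mm; (whole slice rotated 20° about Z — lengths, areas and connectivity unchanged). So its perimeter = 111.00 mm. Layer 143 is larger (111.00 vs 96.00 mm).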